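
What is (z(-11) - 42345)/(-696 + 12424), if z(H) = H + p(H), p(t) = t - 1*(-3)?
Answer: -10591/2932 ≈ -3.6122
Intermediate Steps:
p(t) = 3 + t (p(t) = t + 3 = 3 + t)
z(H) = 3 + 2*H (z(H) = H + (3 + H) = 3 + 2*H)
(z(-11) - 42345)/(-696 + 12424) = ((3 + 2*(-11)) - 42345)/(-696 + 12424) = ((3 - 22) - 42345)/11728 = (-19 - 42345)*(1/11728) = -42364*1/11728 = -10591/2932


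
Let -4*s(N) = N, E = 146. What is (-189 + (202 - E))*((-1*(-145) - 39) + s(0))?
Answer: -14098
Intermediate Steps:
s(N) = -N/4
(-189 + (202 - E))*((-1*(-145) - 39) + s(0)) = (-189 + (202 - 1*146))*((-1*(-145) - 39) - 1/4*0) = (-189 + (202 - 146))*((145 - 39) + 0) = (-189 + 56)*(106 + 0) = -133*106 = -14098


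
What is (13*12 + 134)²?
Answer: 84100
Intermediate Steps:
(13*12 + 134)² = (156 + 134)² = 290² = 84100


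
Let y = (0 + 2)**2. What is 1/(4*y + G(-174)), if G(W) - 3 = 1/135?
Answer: 135/2566 ≈ 0.052611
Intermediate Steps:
y = 4 (y = 2**2 = 4)
G(W) = 406/135 (G(W) = 3 + 1/135 = 406/135)
1/(4*y + G(-174)) = 1/(4*4 + 406/135) = 1/(16 + 406/135) = 1/(2566/135) = 135/2566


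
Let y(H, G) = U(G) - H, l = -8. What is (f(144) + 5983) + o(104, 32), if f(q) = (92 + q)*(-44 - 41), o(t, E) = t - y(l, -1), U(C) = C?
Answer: -13980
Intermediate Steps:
y(H, G) = G - H
o(t, E) = -7 + t (o(t, E) = t - (-1 - 1*(-8)) = t - (-1 + 8) = t - 1*7 = t - 7 = -7 + t)
f(q) = -7820 - 85*q (f(q) = (92 + q)*(-85) = -7820 - 85*q)
(f(144) + 5983) + o(104, 32) = ((-7820 - 85*144) + 5983) + (-7 + 104) = ((-7820 - 12240) + 5983) + 97 = (-20060 + 5983) + 97 = -14077 + 97 = -13980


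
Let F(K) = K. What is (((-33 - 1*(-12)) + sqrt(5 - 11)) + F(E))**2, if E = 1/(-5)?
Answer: 11086/25 - 212*I*sqrt(6)/5 ≈ 443.44 - 103.86*I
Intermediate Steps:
E = -1/5 ≈ -0.20000
(((-33 - 1*(-12)) + sqrt(5 - 11)) + F(E))**2 = (((-33 - 1*(-12)) + sqrt(5 - 11)) - 1/5)**2 = (((-33 + 12) + sqrt(-6)) - 1/5)**2 = ((-21 + I*sqrt(6)) - 1/5)**2 = (-106/5 + I*sqrt(6))**2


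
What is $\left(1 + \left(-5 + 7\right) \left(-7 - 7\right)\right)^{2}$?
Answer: $729$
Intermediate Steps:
$\left(1 + \left(-5 + 7\right) \left(-7 - 7\right)\right)^{2} = \left(1 + 2 \left(-14\right)\right)^{2} = \left(1 - 28\right)^{2} = \left(-27\right)^{2} = 729$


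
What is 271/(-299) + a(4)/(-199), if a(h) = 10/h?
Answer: -109353/119002 ≈ -0.91892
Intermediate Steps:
271/(-299) + a(4)/(-199) = 271/(-299) + (10/4)/(-199) = 271*(-1/299) + (10*(¼))*(-1/199) = -271/299 + (5/2)*(-1/199) = -271/299 - 5/398 = -109353/119002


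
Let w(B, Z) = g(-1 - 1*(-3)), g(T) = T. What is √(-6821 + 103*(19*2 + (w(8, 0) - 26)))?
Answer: I*√5379 ≈ 73.342*I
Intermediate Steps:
w(B, Z) = 2 (w(B, Z) = -1 - 1*(-3) = -1 + 3 = 2)
√(-6821 + 103*(19*2 + (w(8, 0) - 26))) = √(-6821 + 103*(19*2 + (2 - 26))) = √(-6821 + 103*(38 - 24)) = √(-6821 + 103*14) = √(-6821 + 1442) = √(-5379) = I*√5379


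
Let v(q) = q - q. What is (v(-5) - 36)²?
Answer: 1296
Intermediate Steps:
v(q) = 0
(v(-5) - 36)² = (0 - 36)² = (-36)² = 1296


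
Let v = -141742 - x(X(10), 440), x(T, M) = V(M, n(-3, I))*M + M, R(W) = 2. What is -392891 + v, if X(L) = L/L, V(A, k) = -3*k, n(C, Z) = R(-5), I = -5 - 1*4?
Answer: -532433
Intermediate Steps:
I = -9 (I = -5 - 4 = -9)
n(C, Z) = 2
X(L) = 1
x(T, M) = -5*M (x(T, M) = (-3*2)*M + M = -6*M + M = -5*M)
v = -139542 (v = -141742 - (-5)*440 = -141742 - 1*(-2200) = -141742 + 2200 = -139542)
-392891 + v = -392891 - 139542 = -532433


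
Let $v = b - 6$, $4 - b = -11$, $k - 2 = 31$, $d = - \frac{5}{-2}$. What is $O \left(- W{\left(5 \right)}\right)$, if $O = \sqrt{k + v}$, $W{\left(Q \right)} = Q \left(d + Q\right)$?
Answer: $- \frac{75 \sqrt{42}}{2} \approx -243.03$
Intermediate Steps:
$d = \frac{5}{2}$ ($d = \left(-5\right) \left(- \frac{1}{2}\right) = \frac{5}{2} \approx 2.5$)
$k = 33$ ($k = 2 + 31 = 33$)
$b = 15$ ($b = 4 - -11 = 4 + 11 = 15$)
$v = 9$ ($v = 15 - 6 = 9$)
$W{\left(Q \right)} = Q \left(\frac{5}{2} + Q\right)$
$O = \sqrt{42}$ ($O = \sqrt{33 + 9} = \sqrt{42} \approx 6.4807$)
$O \left(- W{\left(5 \right)}\right) = \sqrt{42} \left(- \frac{5 \left(5 + 2 \cdot 5\right)}{2}\right) = \sqrt{42} \left(- \frac{5 \left(5 + 10\right)}{2}\right) = \sqrt{42} \left(- \frac{5 \cdot 15}{2}\right) = \sqrt{42} \left(\left(-1\right) \frac{75}{2}\right) = \sqrt{42} \left(- \frac{75}{2}\right) = - \frac{75 \sqrt{42}}{2}$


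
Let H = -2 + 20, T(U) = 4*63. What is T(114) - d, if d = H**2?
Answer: -72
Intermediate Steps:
T(U) = 252
H = 18
d = 324 (d = 18**2 = 324)
T(114) - d = 252 - 1*324 = 252 - 324 = -72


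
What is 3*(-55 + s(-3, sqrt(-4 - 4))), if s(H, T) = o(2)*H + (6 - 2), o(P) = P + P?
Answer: -189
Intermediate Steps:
o(P) = 2*P
s(H, T) = 4 + 4*H (s(H, T) = (2*2)*H + (6 - 2) = 4*H + 4 = 4 + 4*H)
3*(-55 + s(-3, sqrt(-4 - 4))) = 3*(-55 + (4 + 4*(-3))) = 3*(-55 + (4 - 12)) = 3*(-55 - 8) = 3*(-63) = -189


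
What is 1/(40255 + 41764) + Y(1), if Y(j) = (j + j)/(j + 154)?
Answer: 164193/12712945 ≈ 0.012915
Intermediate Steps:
Y(j) = 2*j/(154 + j) (Y(j) = (2*j)/(154 + j) = 2*j/(154 + j))
1/(40255 + 41764) + Y(1) = 1/(40255 + 41764) + 2*1/(154 + 1) = 1/82019 + 2*1/155 = 1/82019 + 2*1*(1/155) = 1/82019 + 2/155 = 164193/12712945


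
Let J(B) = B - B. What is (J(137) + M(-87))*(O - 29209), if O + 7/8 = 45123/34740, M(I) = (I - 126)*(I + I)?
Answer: -4178559038271/3860 ≈ -1.0825e+9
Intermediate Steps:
J(B) = 0
M(I) = 2*I*(-126 + I) (M(I) = (-126 + I)*(2*I) = 2*I*(-126 + I))
O = 9817/23160 (O = -7/8 + 45123/34740 = -7/8 + 45123*(1/34740) = -7/8 + 15041/11580 = 9817/23160 ≈ 0.42388)
(J(137) + M(-87))*(O - 29209) = (0 + 2*(-87)*(-126 - 87))*(9817/23160 - 29209) = (0 + 2*(-87)*(-213))*(-676470623/23160) = (0 + 37062)*(-676470623/23160) = 37062*(-676470623/23160) = -4178559038271/3860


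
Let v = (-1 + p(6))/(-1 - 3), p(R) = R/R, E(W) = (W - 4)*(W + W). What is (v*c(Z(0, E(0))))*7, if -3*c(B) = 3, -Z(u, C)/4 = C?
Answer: 0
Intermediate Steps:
E(W) = 2*W*(-4 + W) (E(W) = (-4 + W)*(2*W) = 2*W*(-4 + W))
p(R) = 1
Z(u, C) = -4*C
c(B) = -1 (c(B) = -⅓*3 = -1)
v = 0 (v = (-1 + 1)/(-1 - 3) = 0/(-4) = 0*(-¼) = 0)
(v*c(Z(0, E(0))))*7 = (0*(-1))*7 = 0*7 = 0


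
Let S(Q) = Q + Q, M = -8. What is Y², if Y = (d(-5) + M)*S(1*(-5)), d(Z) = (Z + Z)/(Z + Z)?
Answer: 4900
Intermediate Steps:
d(Z) = 1 (d(Z) = (2*Z)/((2*Z)) = (2*Z)*(1/(2*Z)) = 1)
S(Q) = 2*Q
Y = 70 (Y = (1 - 8)*(2*(1*(-5))) = -14*(-5) = -7*(-10) = 70)
Y² = 70² = 4900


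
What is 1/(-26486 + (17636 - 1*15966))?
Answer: -1/24816 ≈ -4.0297e-5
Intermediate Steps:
1/(-26486 + (17636 - 1*15966)) = 1/(-26486 + (17636 - 15966)) = 1/(-26486 + 1670) = 1/(-24816) = -1/24816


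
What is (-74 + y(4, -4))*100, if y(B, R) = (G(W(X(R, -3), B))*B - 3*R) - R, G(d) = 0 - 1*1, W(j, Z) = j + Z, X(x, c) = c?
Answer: -6200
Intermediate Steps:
W(j, Z) = Z + j
G(d) = -1 (G(d) = 0 - 1 = -1)
y(B, R) = -B - 4*R (y(B, R) = (-B - 3*R) - R = -B - 4*R)
(-74 + y(4, -4))*100 = (-74 + (-1*4 - 4*(-4)))*100 = (-74 + (-4 + 16))*100 = (-74 + 12)*100 = -62*100 = -6200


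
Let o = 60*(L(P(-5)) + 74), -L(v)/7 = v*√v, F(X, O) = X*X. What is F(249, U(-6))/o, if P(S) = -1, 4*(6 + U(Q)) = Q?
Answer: 764679/55250 - 144669*I/110500 ≈ 13.84 - 1.3092*I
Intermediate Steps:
U(Q) = -6 + Q/4
F(X, O) = X²
L(v) = -7*v^(3/2) (L(v) = -7*v*√v = -7*v^(3/2))
o = 4440 + 420*I (o = 60*(-(-7)*I + 74) = 60*(7*I + 74) = 60*(74 + 7*I) = 4440 + 420*I ≈ 4440.0 + 420.0*I)
F(249, U(-6))/o = 249²/(4440 + 420*I) = 62001*((4440 - 420*I)/19890000) = 6889*(4440 - 420*I)/2210000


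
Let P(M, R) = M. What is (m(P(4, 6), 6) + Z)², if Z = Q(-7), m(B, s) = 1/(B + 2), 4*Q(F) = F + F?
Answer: 100/9 ≈ 11.111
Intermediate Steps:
Q(F) = F/2 (Q(F) = (F + F)/4 = (2*F)/4 = F/2)
m(B, s) = 1/(2 + B)
Z = -7/2 (Z = (½)*(-7) = -7/2 ≈ -3.5000)
(m(P(4, 6), 6) + Z)² = (1/(2 + 4) - 7/2)² = (1/6 - 7/2)² = (⅙ - 7/2)² = (-10/3)² = 100/9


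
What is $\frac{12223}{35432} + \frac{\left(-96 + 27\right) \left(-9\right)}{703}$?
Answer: $\frac{30596041}{24908696} \approx 1.2283$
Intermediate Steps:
$\frac{12223}{35432} + \frac{\left(-96 + 27\right) \left(-9\right)}{703} = 12223 \cdot \frac{1}{35432} + \left(-69\right) \left(-9\right) \frac{1}{703} = \frac{12223}{35432} + 621 \cdot \frac{1}{703} = \frac{12223}{35432} + \frac{621}{703} = \frac{30596041}{24908696}$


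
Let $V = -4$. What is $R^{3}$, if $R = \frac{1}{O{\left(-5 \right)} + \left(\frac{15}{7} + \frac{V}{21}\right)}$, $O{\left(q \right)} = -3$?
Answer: $- \frac{9261}{10648} \approx -0.86974$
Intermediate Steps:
$R = - \frac{21}{22}$ ($R = \frac{1}{-3 + \left(\frac{15}{7} - \frac{4}{21}\right)} = \frac{1}{-3 + \frac{41}{21}} = \frac{1}{- \frac{22}{21}} = - \frac{21}{22} \approx -0.95455$)
$R^{3} = \left(- \frac{21}{22}\right)^{3} = - \frac{9261}{10648}$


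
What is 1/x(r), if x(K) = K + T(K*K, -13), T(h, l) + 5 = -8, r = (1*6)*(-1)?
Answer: -1/19 ≈ -0.052632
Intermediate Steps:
r = -6 (r = 6*(-1) = -6)
T(h, l) = -13 (T(h, l) = -5 - 8 = -13)
x(K) = -13 + K (x(K) = K - 13 = -13 + K)
1/x(r) = 1/(-13 - 6) = 1/(-19) = -1/19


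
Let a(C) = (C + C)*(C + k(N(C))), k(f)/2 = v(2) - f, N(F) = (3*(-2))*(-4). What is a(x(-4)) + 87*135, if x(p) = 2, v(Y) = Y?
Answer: 11577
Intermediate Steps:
N(F) = 24 (N(F) = -6*(-4) = 24)
k(f) = 4 - 2*f (k(f) = 2*(2 - f) = 4 - 2*f)
a(C) = 2*C*(-44 + C) (a(C) = (C + C)*(C + (4 - 2*24)) = (2*C)*(C + (4 - 48)) = (2*C)*(C - 44) = (2*C)*(-44 + C) = 2*C*(-44 + C))
a(x(-4)) + 87*135 = 2*2*(-44 + 2) + 87*135 = 2*2*(-42) + 11745 = -168 + 11745 = 11577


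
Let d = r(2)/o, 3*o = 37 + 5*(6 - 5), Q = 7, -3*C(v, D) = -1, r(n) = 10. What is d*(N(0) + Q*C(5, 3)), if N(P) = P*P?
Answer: 5/3 ≈ 1.6667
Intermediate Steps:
C(v, D) = 1/3 (C(v, D) = -1/3*(-1) = 1/3)
N(P) = P**2
o = 14 (o = (37 + 5*(6 - 5))/3 = (37 + 5*1)/3 = (37 + 5)/3 = (1/3)*42 = 14)
d = 5/7 (d = 10/14 = 10*(1/14) = 5/7 ≈ 0.71429)
d*(N(0) + Q*C(5, 3)) = 5*(0**2 + 7*(1/3))/7 = 5*(0 + 7/3)/7 = (5/7)*(7/3) = 5/3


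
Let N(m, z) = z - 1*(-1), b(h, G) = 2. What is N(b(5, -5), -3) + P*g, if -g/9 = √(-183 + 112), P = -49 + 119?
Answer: -2 - 630*I*√71 ≈ -2.0 - 5308.5*I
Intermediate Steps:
P = 70
N(m, z) = 1 + z (N(m, z) = z + 1 = 1 + z)
g = -9*I*√71 (g = -9*√(-183 + 112) = -9*I*√71 ≈ -75.835*I)
N(b(5, -5), -3) + P*g = (1 - 3) + 70*(-9*I*√71) = -2 - 630*I*√71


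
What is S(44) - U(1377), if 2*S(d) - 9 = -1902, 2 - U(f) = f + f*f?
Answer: 3793115/2 ≈ 1.8966e+6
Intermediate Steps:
U(f) = 2 - f - f² (U(f) = 2 - (f + f*f) = 2 - (f + f²) = 2 + (-f - f²) = 2 - f - f²)
S(d) = -1893/2 (S(d) = 9/2 + (½)*(-1902) = 9/2 - 951 = -1893/2)
S(44) - U(1377) = -1893/2 - (2 - 1*1377 - 1*1377²) = -1893/2 - (2 - 1377 - 1*1896129) = -1893/2 - (2 - 1377 - 1896129) = -1893/2 - 1*(-1897504) = -1893/2 + 1897504 = 3793115/2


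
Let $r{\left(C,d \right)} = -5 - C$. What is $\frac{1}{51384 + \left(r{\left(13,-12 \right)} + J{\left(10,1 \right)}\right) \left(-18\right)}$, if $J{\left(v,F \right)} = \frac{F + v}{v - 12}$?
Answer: $\frac{1}{51807} \approx 1.9302 \cdot 10^{-5}$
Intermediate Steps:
$J{\left(v,F \right)} = \frac{F + v}{-12 + v}$
$\frac{1}{51384 + \left(r{\left(13,-12 \right)} + J{\left(10,1 \right)}\right) \left(-18\right)} = \frac{1}{51384 + \left(\left(-5 - 13\right) + \frac{1 + 10}{-12 + 10}\right) \left(-18\right)} = \frac{1}{51384 + \left(\left(-5 - 13\right) + \frac{1}{-2} \cdot 11\right) \left(-18\right)} = \frac{1}{51384 + \left(-18 - \frac{11}{2}\right) \left(-18\right)} = \frac{1}{51384 - -423} = \frac{1}{51384 + 423} = \frac{1}{51807}$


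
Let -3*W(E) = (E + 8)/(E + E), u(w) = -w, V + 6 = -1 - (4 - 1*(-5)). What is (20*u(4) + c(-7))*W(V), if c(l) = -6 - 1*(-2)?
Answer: 7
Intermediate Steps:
V = -16 (V = -6 + (-1 - (4 - 1*(-5))) = -6 + (-1 - (4 + 5)) = -6 + (-1 - 1*9) = -6 + (-1 - 9) = -6 - 10 = -16)
c(l) = -4 (c(l) = -6 + 2 = -4)
W(E) = -(8 + E)/(6*E) (W(E) = -(E + 8)/(3*(E + E)) = -(8 + E)/(3*(2*E)) = -(8 + E)*1/(2*E)/3 = -(8 + E)/(6*E))
(20*u(4) + c(-7))*W(V) = (20*(-1*4) - 4)*((⅙)*(-8 - 1*(-16))/(-16)) = (20*(-4) - 4)*((⅙)*(-1/16)*(-8 + 16)) = (-80 - 4)*((⅙)*(-1/16)*8) = -84*(-1/12) = 7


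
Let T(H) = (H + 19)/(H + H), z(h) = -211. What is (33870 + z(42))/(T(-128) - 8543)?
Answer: -8616704/2186899 ≈ -3.9401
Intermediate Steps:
T(H) = (19 + H)/(2*H) (T(H) = (19 + H)/((2*H)) = (19 + H)*(1/(2*H)) = (19 + H)/(2*H))
(33870 + z(42))/(T(-128) - 8543) = (33870 - 211)/((½)*(19 - 128)/(-128) - 8543) = 33659/((½)*(-1/128)*(-109) - 8543) = 33659/(109/256 - 8543) = 33659/(-2186899/256) = 33659*(-256/2186899) = -8616704/2186899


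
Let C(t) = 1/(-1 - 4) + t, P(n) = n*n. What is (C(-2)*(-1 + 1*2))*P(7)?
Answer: -539/5 ≈ -107.80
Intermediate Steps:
P(n) = n²
C(t) = -⅕ + t (C(t) = 1/(-5) + t = -⅕ + t)
(C(-2)*(-1 + 1*2))*P(7) = ((-⅕ - 2)*(-1 + 1*2))*7² = -11*(-1 + 2)/5*49 = -11/5*1*49 = -11/5*49 = -539/5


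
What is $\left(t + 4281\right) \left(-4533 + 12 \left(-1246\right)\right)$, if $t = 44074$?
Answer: $-942197175$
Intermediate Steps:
$\left(t + 4281\right) \left(-4533 + 12 \left(-1246\right)\right) = \left(44074 + 4281\right) \left(-4533 + 12 \left(-1246\right)\right) = 48355 \left(-4533 - 14952\right) = 48355 \left(-19485\right) = -942197175$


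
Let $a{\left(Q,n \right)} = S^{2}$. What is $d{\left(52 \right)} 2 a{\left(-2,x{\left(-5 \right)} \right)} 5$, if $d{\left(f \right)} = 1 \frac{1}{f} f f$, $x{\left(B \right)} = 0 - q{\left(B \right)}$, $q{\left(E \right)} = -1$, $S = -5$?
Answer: $13000$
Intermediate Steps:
$x{\left(B \right)} = 1$ ($x{\left(B \right)} = 0 - -1 = 0 + 1 = 1$)
$a{\left(Q,n \right)} = 25$ ($a{\left(Q,n \right)} = \left(-5\right)^{2} = 25$)
$d{\left(f \right)} = f$ ($d{\left(f \right)} = \frac{f}{f} f = 1 f = f$)
$d{\left(52 \right)} 2 a{\left(-2,x{\left(-5 \right)} \right)} 5 = 52 \cdot 2 \cdot 25 \cdot 5 = 52 \cdot 50 \cdot 5 = 52 \cdot 250 = 13000$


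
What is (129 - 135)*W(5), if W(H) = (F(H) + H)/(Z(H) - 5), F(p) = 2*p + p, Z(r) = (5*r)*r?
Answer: -1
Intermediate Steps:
Z(r) = 5*r²
F(p) = 3*p
W(H) = 4*H/(-5 + 5*H²) (W(H) = (3*H + H)/(5*H² - 5) = (4*H)/(-5 + 5*H²) = 4*H/(-5 + 5*H²))
(129 - 135)*W(5) = (129 - 135)*((⅘)*5/(-1 + 5²)) = -24*5/(5*(-1 + 25)) = -24*5/(5*24) = -6*⅙ = -1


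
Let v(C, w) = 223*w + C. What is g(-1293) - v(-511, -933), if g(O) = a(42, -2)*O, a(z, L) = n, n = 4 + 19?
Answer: 178831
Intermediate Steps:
n = 23
a(z, L) = 23
g(O) = 23*O
v(C, w) = C + 223*w
g(-1293) - v(-511, -933) = 23*(-1293) - (-511 + 223*(-933)) = -29739 - (-511 - 208059) = -29739 - 1*(-208570) = -29739 + 208570 = 178831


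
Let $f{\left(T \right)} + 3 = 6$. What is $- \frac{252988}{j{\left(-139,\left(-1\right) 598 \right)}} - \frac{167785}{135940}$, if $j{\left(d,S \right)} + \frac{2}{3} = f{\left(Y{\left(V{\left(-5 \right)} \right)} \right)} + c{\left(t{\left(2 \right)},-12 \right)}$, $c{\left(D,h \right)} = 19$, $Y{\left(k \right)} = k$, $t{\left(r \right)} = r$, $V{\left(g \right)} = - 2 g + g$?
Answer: $- \frac{1289803805}{108752} \approx -11860.0$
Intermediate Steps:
$V{\left(g \right)} = - g$
$f{\left(T \right)} = 3$ ($f{\left(T \right)} = -3 + 6 = 3$)
$j{\left(d,S \right)} = \frac{64}{3}$ ($j{\left(d,S \right)} = - \frac{2}{3} + \left(3 + 19\right) = - \frac{2}{3} + 22 = \frac{64}{3}$)
$- \frac{252988}{j{\left(-139,\left(-1\right) 598 \right)}} - \frac{167785}{135940} = - \frac{252988}{\frac{64}{3}} - \frac{167785}{135940} = \left(-252988\right) \frac{3}{64} - \frac{33557}{27188} = - \frac{189741}{16} - \frac{33557}{27188} = - \frac{1289803805}{108752}$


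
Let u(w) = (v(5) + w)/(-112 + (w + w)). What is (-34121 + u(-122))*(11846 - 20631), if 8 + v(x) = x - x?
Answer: 53355460305/178 ≈ 2.9975e+8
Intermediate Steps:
v(x) = -8 (v(x) = -8 + (x - x) = -8 + 0 = -8)
u(w) = (-8 + w)/(-112 + 2*w) (u(w) = (-8 + w)/(-112 + (w + w)) = (-8 + w)/(-112 + 2*w))
(-34121 + u(-122))*(11846 - 20631) = (-34121 + (-8 - 122)/(2*(-56 - 122)))*(11846 - 20631) = (-34121 + (½)*(-130)/(-178))*(-8785) = (-34121 + (½)*(-1/178)*(-130))*(-8785) = (-34121 + 65/178)*(-8785) = -6073473/178*(-8785) = 53355460305/178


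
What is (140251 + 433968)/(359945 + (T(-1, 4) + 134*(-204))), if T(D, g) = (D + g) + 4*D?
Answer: 574219/332608 ≈ 1.7264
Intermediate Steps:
T(D, g) = g + 5*D
(140251 + 433968)/(359945 + (T(-1, 4) + 134*(-204))) = (140251 + 433968)/(359945 + ((4 + 5*(-1)) + 134*(-204))) = 574219/(359945 + ((4 - 5) - 27336)) = 574219/(359945 + (-1 - 27336)) = 574219/(359945 - 27337) = 574219/332608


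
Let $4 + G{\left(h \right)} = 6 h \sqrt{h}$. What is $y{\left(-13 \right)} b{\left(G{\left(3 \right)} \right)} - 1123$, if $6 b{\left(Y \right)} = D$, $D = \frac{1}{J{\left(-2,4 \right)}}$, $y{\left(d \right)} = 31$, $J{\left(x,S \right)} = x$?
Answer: $- \frac{13507}{12} \approx -1125.6$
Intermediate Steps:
$G{\left(h \right)} = -4 + 6 h^{\frac{3}{2}}$ ($G{\left(h \right)} = -4 + 6 h \sqrt{h} = -4 + 6 h^{\frac{3}{2}}$)
$D = - \frac{1}{2}$ ($D = \frac{1}{-2} = - \frac{1}{2} \approx -0.5$)
$b{\left(Y \right)} = - \frac{1}{12}$ ($b{\left(Y \right)} = \frac{1}{6} \left(- \frac{1}{2}\right) = - \frac{1}{12}$)
$y{\left(-13 \right)} b{\left(G{\left(3 \right)} \right)} - 1123 = 31 \left(- \frac{1}{12}\right) - 1123 = - \frac{31}{12} - 1123 = - \frac{13507}{12}$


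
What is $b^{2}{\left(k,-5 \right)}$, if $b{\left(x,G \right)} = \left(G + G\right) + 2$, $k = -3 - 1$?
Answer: $64$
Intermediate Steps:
$k = -4$
$b{\left(x,G \right)} = 2 + 2 G$ ($b{\left(x,G \right)} = 2 G + 2 = 2 + 2 G$)
$b^{2}{\left(k,-5 \right)} = \left(2 + 2 \left(-5\right)\right)^{2} = \left(2 - 10\right)^{2} = \left(-8\right)^{2} = 64$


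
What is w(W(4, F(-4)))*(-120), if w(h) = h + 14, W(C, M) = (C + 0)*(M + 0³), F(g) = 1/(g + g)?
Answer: -1620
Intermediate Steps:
F(g) = 1/(2*g)
W(C, M) = C*M (W(C, M) = C*(M + 0) = C*M)
w(h) = 14 + h
w(W(4, F(-4)))*(-120) = (14 + 4*((½)/(-4)))*(-120) = (14 + 4*((½)*(-¼)))*(-120) = (14 + 4*(-⅛))*(-120) = (14 - ½)*(-120) = (27/2)*(-120) = -1620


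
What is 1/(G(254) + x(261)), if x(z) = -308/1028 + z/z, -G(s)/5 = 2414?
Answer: -257/3101810 ≈ -8.2855e-5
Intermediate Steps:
G(s) = -12070 (G(s) = -5*2414 = -12070)
x(z) = 180/257 (x(z) = -308*1/1028 + 1 = -77/257 + 1 = 180/257)
1/(G(254) + x(261)) = 1/(-12070 + 180/257) = 1/(-3101810/257) = -257/3101810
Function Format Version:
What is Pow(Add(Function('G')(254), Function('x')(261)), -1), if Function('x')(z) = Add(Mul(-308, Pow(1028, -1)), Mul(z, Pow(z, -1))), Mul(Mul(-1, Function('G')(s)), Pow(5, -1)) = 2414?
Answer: Rational(-257, 3101810) ≈ -8.2855e-5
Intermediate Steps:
Function('G')(s) = -12070 (Function('G')(s) = Mul(-5, 2414) = -12070)
Function('x')(z) = Rational(180, 257) (Function('x')(z) = Add(Mul(-308, Rational(1, 1028)), 1) = Add(Rational(-77, 257), 1) = Rational(180, 257))
Pow(Add(Function('G')(254), Function('x')(261)), -1) = Pow(Add(-12070, Rational(180, 257)), -1) = Pow(Rational(-3101810, 257), -1) = Rational(-257, 3101810)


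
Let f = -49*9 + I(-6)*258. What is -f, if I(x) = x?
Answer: 1989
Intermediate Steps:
f = -1989 (f = -49*9 - 6*258 = -441 - 1548 = -1989)
-f = -1*(-1989) = 1989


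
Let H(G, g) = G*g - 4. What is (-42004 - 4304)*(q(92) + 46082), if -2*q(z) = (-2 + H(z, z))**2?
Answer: 1654251422400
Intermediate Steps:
H(G, g) = -4 + G*g
q(z) = -(-6 + z**2)**2/2 (q(z) = -(-2 + (-4 + z*z))**2/2 = -(-2 + (-4 + z**2))**2/2 = -(-6 + z**2)**2/2)
(-42004 - 4304)*(q(92) + 46082) = (-42004 - 4304)*(-(-6 + 92**2)**2/2 + 46082) = -46308*(-(-6 + 8464)**2/2 + 46082) = -46308*(-1/2*8458**2 + 46082) = -46308*(-1/2*71537764 + 46082) = -46308*(-35768882 + 46082) = -46308*(-35722800) = 1654251422400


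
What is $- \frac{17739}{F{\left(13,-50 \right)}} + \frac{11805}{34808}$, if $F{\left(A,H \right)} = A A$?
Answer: $- \frac{615464067}{5882552} \approx -104.63$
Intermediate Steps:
$F{\left(A,H \right)} = A^{2}$
$- \frac{17739}{F{\left(13,-50 \right)}} + \frac{11805}{34808} = - \frac{17739}{13^{2}} + \frac{11805}{34808} = - \frac{17739}{169} + 11805 \cdot \frac{1}{34808} = \left(-17739\right) \frac{1}{169} + \frac{11805}{34808} = - \frac{17739}{169} + \frac{11805}{34808} = - \frac{615464067}{5882552}$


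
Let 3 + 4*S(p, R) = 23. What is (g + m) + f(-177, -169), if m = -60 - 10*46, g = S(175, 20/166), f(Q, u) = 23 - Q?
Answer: -315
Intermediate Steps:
S(p, R) = 5 (S(p, R) = -¾ + (¼)*23 = -¾ + 23/4 = 5)
g = 5
m = -520 (m = -60 - 460 = -520)
(g + m) + f(-177, -169) = (5 - 520) + (23 - 1*(-177)) = -515 + (23 + 177) = -515 + 200 = -315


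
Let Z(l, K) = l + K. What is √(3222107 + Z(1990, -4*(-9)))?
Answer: 3*√358237 ≈ 1795.6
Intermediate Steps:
Z(l, K) = K + l
√(3222107 + Z(1990, -4*(-9))) = √(3222107 + (-4*(-9) + 1990)) = √(3222107 + (36 + 1990)) = √(3222107 + 2026) = √3224133 = 3*√358237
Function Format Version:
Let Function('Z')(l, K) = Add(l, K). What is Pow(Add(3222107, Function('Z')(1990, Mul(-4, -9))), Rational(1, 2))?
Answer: Mul(3, Pow(358237, Rational(1, 2))) ≈ 1795.6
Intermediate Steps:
Function('Z')(l, K) = Add(K, l)
Pow(Add(3222107, Function('Z')(1990, Mul(-4, -9))), Rational(1, 2)) = Pow(Add(3222107, Add(Mul(-4, -9), 1990)), Rational(1, 2)) = Pow(Add(3222107, Add(36, 1990)), Rational(1, 2)) = Pow(Add(3222107, 2026), Rational(1, 2)) = Pow(3224133, Rational(1, 2)) = Mul(3, Pow(358237, Rational(1, 2)))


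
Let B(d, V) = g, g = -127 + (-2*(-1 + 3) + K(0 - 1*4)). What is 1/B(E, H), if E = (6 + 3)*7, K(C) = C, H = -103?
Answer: -1/135 ≈ -0.0074074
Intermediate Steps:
E = 63 (E = 9*7 = 63)
g = -135 (g = -127 + (-2*(-1 + 3) + (0 - 1*4)) = -127 + (-2*2 + (0 - 4)) = -127 + (-4 - 4) = -127 - 8 = -135)
B(d, V) = -135
1/B(E, H) = 1/(-135) = -1/135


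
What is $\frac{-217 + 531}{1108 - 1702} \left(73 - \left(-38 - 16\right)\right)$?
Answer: $- \frac{19939}{297} \approx -67.135$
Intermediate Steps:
$\frac{-217 + 531}{1108 - 1702} \left(73 - \left(-38 - 16\right)\right) = \frac{314}{-594} \left(73 - \left(-38 - 16\right)\right) = 314 \left(- \frac{1}{594}\right) \left(73 - -54\right) = - \frac{157 \left(73 + 54\right)}{297} = \left(- \frac{157}{297}\right) 127 = - \frac{19939}{297}$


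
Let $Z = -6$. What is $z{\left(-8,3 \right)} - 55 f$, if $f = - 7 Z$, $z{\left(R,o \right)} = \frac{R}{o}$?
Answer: $- \frac{6938}{3} \approx -2312.7$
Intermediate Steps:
$f = 42$ ($f = \left(-7\right) \left(-6\right) = 42$)
$z{\left(-8,3 \right)} - 55 f = - \frac{8}{3} - 2310 = - \frac{6938}{3}$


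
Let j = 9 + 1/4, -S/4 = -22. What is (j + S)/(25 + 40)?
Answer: 389/260 ≈ 1.4962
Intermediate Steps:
S = 88 (S = -4*(-22) = 88)
j = 37/4 (j = 9 + 1/4 = 37/4 ≈ 9.2500)
(j + S)/(25 + 40) = (37/4 + 88)/(25 + 40) = (389/4)/65 = (389/4)*(1/65) = 389/260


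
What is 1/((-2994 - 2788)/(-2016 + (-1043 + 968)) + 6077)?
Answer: 2091/12712789 ≈ 0.00016448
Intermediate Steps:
1/((-2994 - 2788)/(-2016 + (-1043 + 968)) + 6077) = 1/(-5782/(-2016 - 75) + 6077) = 1/(-5782/(-2091) + 6077) = 1/(-5782*(-1/2091) + 6077) = 1/(5782/2091 + 6077) = 1/(12712789/2091) = 2091/12712789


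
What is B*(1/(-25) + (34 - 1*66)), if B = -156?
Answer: 124956/25 ≈ 4998.2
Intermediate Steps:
B*(1/(-25) + (34 - 1*66)) = -156*(1/(-25) + (34 - 1*66)) = -156*(-1/25 + (34 - 66)) = -156*(-1/25 - 32) = -156*(-801/25) = 124956/25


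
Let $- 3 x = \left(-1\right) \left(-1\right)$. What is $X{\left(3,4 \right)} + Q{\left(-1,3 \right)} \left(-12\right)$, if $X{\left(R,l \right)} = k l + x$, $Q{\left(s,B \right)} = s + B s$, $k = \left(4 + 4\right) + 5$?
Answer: $\frac{299}{3} \approx 99.667$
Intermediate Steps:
$x = - \frac{1}{3}$ ($x = - \frac{\left(-1\right) \left(-1\right)}{3} = \left(- \frac{1}{3}\right) 1 = - \frac{1}{3} \approx -0.33333$)
$k = 13$ ($k = 8 + 5 = 13$)
$X{\left(R,l \right)} = - \frac{1}{3} + 13 l$ ($X{\left(R,l \right)} = 13 l - \frac{1}{3} = - \frac{1}{3} + 13 l$)
$X{\left(3,4 \right)} + Q{\left(-1,3 \right)} \left(-12\right) = \left(- \frac{1}{3} + 13 \cdot 4\right) + - (1 + 3) \left(-12\right) = \left(- \frac{1}{3} + 52\right) + \left(-1\right) 4 \left(-12\right) = \frac{155}{3} - -48 = \frac{155}{3} + 48 = \frac{299}{3}$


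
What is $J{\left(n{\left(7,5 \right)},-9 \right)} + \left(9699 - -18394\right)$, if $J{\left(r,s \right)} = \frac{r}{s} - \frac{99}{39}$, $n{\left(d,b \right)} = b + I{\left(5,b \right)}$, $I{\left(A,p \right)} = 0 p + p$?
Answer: $\frac{3286454}{117} \approx 28089.0$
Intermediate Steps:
$I{\left(A,p \right)} = p$ ($I{\left(A,p \right)} = 0 + p = p$)
$n{\left(d,b \right)} = 2 b$ ($n{\left(d,b \right)} = b + b = 2 b$)
$J{\left(r,s \right)} = - \frac{33}{13} + \frac{r}{s}$ ($J{\left(r,s \right)} = \frac{r}{s} - \frac{33}{13} = - \frac{33}{13} + \frac{r}{s}$)
$J{\left(n{\left(7,5 \right)},-9 \right)} + \left(9699 - -18394\right) = \left(- \frac{33}{13} + \frac{2 \cdot 5}{-9}\right) + \left(9699 - -18394\right) = \left(- \frac{33}{13} + 10 \left(- \frac{1}{9}\right)\right) + \left(9699 + 18394\right) = \left(- \frac{33}{13} - \frac{10}{9}\right) + 28093 = - \frac{427}{117} + 28093 = \frac{3286454}{117}$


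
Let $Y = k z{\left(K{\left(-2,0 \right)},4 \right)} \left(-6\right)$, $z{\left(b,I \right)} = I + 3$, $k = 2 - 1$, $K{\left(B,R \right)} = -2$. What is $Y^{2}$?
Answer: $1764$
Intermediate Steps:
$k = 1$ ($k = 2 - 1 = 1$)
$z{\left(b,I \right)} = 3 + I$
$Y = -42$ ($Y = 1 \left(3 + 4\right) \left(-6\right) = 1 \cdot 7 \left(-6\right) = 7 \left(-6\right) = -42$)
$Y^{2} = \left(-42\right)^{2} = 1764$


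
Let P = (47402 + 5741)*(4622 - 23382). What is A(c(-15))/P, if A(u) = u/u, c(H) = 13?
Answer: -1/996962680 ≈ -1.0030e-9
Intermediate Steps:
A(u) = 1
P = -996962680 (P = 53143*(-18760) = -996962680)
A(c(-15))/P = 1/(-996962680) = 1*(-1/996962680) = -1/996962680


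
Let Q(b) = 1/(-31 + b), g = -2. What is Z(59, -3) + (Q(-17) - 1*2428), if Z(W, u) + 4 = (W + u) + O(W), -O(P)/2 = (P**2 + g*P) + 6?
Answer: -437473/48 ≈ -9114.0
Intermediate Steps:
O(P) = -12 - 2*P**2 + 4*P (O(P) = -2*((P**2 - 2*P) + 6) = -2*(6 + P**2 - 2*P) = -12 - 2*P**2 + 4*P)
Z(W, u) = -16 + u - 2*W**2 + 5*W (Z(W, u) = -4 + ((W + u) + (-12 - 2*W**2 + 4*W)) = -4 + (-12 + u - 2*W**2 + 5*W) = -16 + u - 2*W**2 + 5*W)
Z(59, -3) + (Q(-17) - 1*2428) = (-16 - 3 - 2*59**2 + 5*59) + (1/(-31 - 17) - 1*2428) = (-16 - 3 - 2*3481 + 295) + (1/(-48) - 2428) = (-16 - 3 - 6962 + 295) + (-1/48 - 2428) = -6686 - 116545/48 = -437473/48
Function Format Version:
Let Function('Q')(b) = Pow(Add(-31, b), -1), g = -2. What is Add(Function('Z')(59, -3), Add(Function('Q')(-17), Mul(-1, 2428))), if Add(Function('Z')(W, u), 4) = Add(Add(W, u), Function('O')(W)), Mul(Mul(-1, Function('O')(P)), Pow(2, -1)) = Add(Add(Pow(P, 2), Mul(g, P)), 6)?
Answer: Rational(-437473, 48) ≈ -9114.0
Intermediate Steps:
Function('O')(P) = Add(-12, Mul(-2, Pow(P, 2)), Mul(4, P)) (Function('O')(P) = Mul(-2, Add(Add(Pow(P, 2), Mul(-2, P)), 6)) = Mul(-2, Add(6, Pow(P, 2), Mul(-2, P))) = Add(-12, Mul(-2, Pow(P, 2)), Mul(4, P)))
Function('Z')(W, u) = Add(-16, u, Mul(-2, Pow(W, 2)), Mul(5, W)) (Function('Z')(W, u) = Add(-4, Add(Add(W, u), Add(-12, Mul(-2, Pow(W, 2)), Mul(4, W)))) = Add(-4, Add(-12, u, Mul(-2, Pow(W, 2)), Mul(5, W))) = Add(-16, u, Mul(-2, Pow(W, 2)), Mul(5, W)))
Add(Function('Z')(59, -3), Add(Function('Q')(-17), Mul(-1, 2428))) = Add(Add(-16, -3, Mul(-2, Pow(59, 2)), Mul(5, 59)), Add(Pow(Add(-31, -17), -1), Mul(-1, 2428))) = Add(Add(-16, -3, Mul(-2, 3481), 295), Add(Pow(-48, -1), -2428)) = Add(Add(-16, -3, -6962, 295), Add(Rational(-1, 48), -2428)) = Add(-6686, Rational(-116545, 48)) = Rational(-437473, 48)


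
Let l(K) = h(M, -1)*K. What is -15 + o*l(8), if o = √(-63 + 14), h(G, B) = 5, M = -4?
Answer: -15 + 280*I ≈ -15.0 + 280.0*I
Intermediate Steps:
l(K) = 5*K
o = 7*I (o = √(-49) = 7*I ≈ 7.0*I)
-15 + o*l(8) = -15 + (7*I)*(5*8) = -15 + (7*I)*40 = -15 + 280*I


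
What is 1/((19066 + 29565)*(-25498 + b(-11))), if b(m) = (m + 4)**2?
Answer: -1/1237610319 ≈ -8.0801e-10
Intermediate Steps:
b(m) = (4 + m)**2
1/((19066 + 29565)*(-25498 + b(-11))) = 1/((19066 + 29565)*(-25498 + (4 - 11)**2)) = 1/(48631*(-25498 + (-7)**2)) = 1/(48631*(-25498 + 49)) = 1/(48631*(-25449)) = 1/(-1237610319) = -1/1237610319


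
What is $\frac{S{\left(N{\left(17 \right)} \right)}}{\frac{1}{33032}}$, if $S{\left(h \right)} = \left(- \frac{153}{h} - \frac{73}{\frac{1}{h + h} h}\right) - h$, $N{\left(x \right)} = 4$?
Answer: $-6218274$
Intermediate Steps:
$S{\left(h \right)} = -146 - h - \frac{153}{h}$ ($S{\left(h \right)} = \left(- \frac{153}{h} - \frac{73}{\frac{1}{2 h} h}\right) - h = \left(- \frac{153}{h} - 73 \frac{1}{\frac{1}{2}}\right) - h = \left(- \frac{153}{h} - 146\right) - h = \left(-146 - \frac{153}{h}\right) - h = -146 - h - \frac{153}{h}$)
$\frac{S{\left(N{\left(17 \right)} \right)}}{\frac{1}{33032}} = \frac{-146 - 4 - \frac{153}{4}}{\frac{1}{33032}} = \left(-146 - 4 - \frac{153}{4}\right) \frac{1}{\frac{1}{33032}} = \left(-146 - 4 - \frac{153}{4}\right) 33032 = \left(- \frac{753}{4}\right) 33032 = -6218274$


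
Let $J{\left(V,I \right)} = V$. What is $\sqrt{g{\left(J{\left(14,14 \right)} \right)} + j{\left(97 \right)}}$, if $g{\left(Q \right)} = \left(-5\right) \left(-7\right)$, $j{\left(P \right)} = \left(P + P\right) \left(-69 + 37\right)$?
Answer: $i \sqrt{6173} \approx 78.568 i$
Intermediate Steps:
$j{\left(P \right)} = - 64 P$ ($j{\left(P \right)} = 2 P \left(-32\right) = - 64 P$)
$g{\left(Q \right)} = 35$
$\sqrt{g{\left(J{\left(14,14 \right)} \right)} + j{\left(97 \right)}} = \sqrt{35 - 6208} = \sqrt{-6173} = i \sqrt{6173}$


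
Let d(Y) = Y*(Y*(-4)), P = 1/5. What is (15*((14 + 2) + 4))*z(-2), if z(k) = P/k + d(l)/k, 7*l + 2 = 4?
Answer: 930/49 ≈ 18.980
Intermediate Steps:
P = ⅕ ≈ 0.20000
l = 2/7 (l = -2/7 + (⅐)*4 = -2/7 + 4/7 = 2/7 ≈ 0.28571)
d(Y) = -4*Y² (d(Y) = Y*(-4*Y) = -4*Y²)
z(k) = -31/(245*k) (z(k) = 1/(5*k) + (-4*(2/7)²)/k = 1/(5*k) + (-4*4/49)/k = 1/(5*k) - 16/(49*k) = -31/(245*k))
(15*((14 + 2) + 4))*z(-2) = (15*((14 + 2) + 4))*(-31/245/(-2)) = (15*(16 + 4))*(-31/245*(-½)) = (15*20)*(31/490) = 300*(31/490) = 930/49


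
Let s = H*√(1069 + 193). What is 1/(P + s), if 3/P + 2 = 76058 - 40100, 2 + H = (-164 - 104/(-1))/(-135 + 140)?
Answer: -107868/319785059737463 - 18099675104*√1262/319785059737463 ≈ -0.0020107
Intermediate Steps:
H = -14 (H = -2 + (-164 - 104/(-1))/(-135 + 140) = -2 + (-164 - 104*(-1))/5 = -2 + (-164 + 104)*(⅕) = -2 - 60*⅕ = -2 - 12 = -14)
P = 3/35956 (P = 3/(-2 + (76058 - 40100)) = 3/(-2 + 35958) = 3/35956 ≈ 8.3435e-5)
s = -14*√1262 (s = -14*√(1069 + 193) = -14*√1262 ≈ -497.34)
1/(P + s) = 1/(3/35956 - 14*√1262)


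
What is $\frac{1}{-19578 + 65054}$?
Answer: $\frac{1}{45476} \approx 2.199 \cdot 10^{-5}$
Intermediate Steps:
$\frac{1}{-19578 + 65054} = \frac{1}{45476}$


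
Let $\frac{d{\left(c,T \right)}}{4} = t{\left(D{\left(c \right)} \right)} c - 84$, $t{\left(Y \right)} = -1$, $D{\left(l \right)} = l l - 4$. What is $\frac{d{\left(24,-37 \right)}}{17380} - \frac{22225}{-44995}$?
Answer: $\frac{18341633}{39100655} \approx 0.46909$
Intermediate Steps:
$D{\left(l \right)} = -4 + l^{2}$ ($D{\left(l \right)} = l^{2} - 4 = -4 + l^{2}$)
$d{\left(c,T \right)} = -336 - 4 c$ ($d{\left(c,T \right)} = 4 \left(- c - 84\right) = 4 \left(-84 - c\right) = -336 - 4 c$)
$\frac{d{\left(24,-37 \right)}}{17380} - \frac{22225}{-44995} = \frac{-336 - 96}{17380} - \frac{22225}{-44995} = \left(-336 - 96\right) \frac{1}{17380} - - \frac{4445}{8999} = \left(-432\right) \frac{1}{17380} + \frac{4445}{8999} = - \frac{108}{4345} + \frac{4445}{8999} = \frac{18341633}{39100655}$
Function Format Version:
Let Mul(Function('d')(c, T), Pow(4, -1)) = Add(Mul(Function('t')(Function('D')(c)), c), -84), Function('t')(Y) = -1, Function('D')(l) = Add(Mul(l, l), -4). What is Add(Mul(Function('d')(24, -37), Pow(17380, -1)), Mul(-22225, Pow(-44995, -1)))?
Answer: Rational(18341633, 39100655) ≈ 0.46909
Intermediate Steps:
Function('D')(l) = Add(-4, Pow(l, 2)) (Function('D')(l) = Add(Pow(l, 2), -4) = Add(-4, Pow(l, 2)))
Function('d')(c, T) = Add(-336, Mul(-4, c)) (Function('d')(c, T) = Mul(4, Add(Mul(-1, c), -84)) = Mul(4, Add(-84, Mul(-1, c))) = Add(-336, Mul(-4, c)))
Add(Mul(Function('d')(24, -37), Pow(17380, -1)), Mul(-22225, Pow(-44995, -1))) = Add(Mul(Add(-336, Mul(-4, 24)), Pow(17380, -1)), Mul(-22225, Pow(-44995, -1))) = Add(Mul(Add(-336, -96), Rational(1, 17380)), Mul(-22225, Rational(-1, 44995))) = Add(Mul(-432, Rational(1, 17380)), Rational(4445, 8999)) = Add(Rational(-108, 4345), Rational(4445, 8999)) = Rational(18341633, 39100655)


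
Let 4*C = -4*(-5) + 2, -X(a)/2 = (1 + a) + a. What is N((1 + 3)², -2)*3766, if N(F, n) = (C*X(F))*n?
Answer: 2734116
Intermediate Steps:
X(a) = -2 - 4*a (X(a) = -2*((1 + a) + a) = -2*(1 + 2*a) = -2 - 4*a)
C = 11/2 (C = (-4*(-5) + 2)/4 = (20 + 2)/4 = (¼)*22 = 11/2 ≈ 5.5000)
N(F, n) = n*(-11 - 22*F) (N(F, n) = (11*(-2 - 4*F)/2)*n = (-11 - 22*F)*n = n*(-11 - 22*F))
N((1 + 3)², -2)*3766 = -11*(-2)*(1 + 2*(1 + 3)²)*3766 = -11*(-2)*(1 + 2*4²)*3766 = -11*(-2)*(1 + 2*16)*3766 = -11*(-2)*(1 + 32)*3766 = -11*(-2)*33*3766 = 726*3766 = 2734116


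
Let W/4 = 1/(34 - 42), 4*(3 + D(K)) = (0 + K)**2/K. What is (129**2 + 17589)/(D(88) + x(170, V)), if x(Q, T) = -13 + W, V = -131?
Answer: 68460/11 ≈ 6223.6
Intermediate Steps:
D(K) = -3 + K/4 (D(K) = -3 + ((0 + K)**2/K)/4 = -3 + (K**2/K)/4 = -3 + K/4)
W = -1/2 (W = 4/(34 - 42) = 4/(-8) = 4*(-1/8) = -1/2 ≈ -0.50000)
x(Q, T) = -27/2 (x(Q, T) = -13 - 1/2 = -27/2)
(129**2 + 17589)/(D(88) + x(170, V)) = (129**2 + 17589)/((-3 + (1/4)*88) - 27/2) = (16641 + 17589)/((-3 + 22) - 27/2) = 34230/(19 - 27/2) = 34230/(11/2) = 34230*(2/11) = 68460/11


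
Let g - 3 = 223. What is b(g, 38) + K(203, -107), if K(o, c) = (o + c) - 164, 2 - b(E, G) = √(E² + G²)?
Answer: -66 - 2*√13130 ≈ -295.17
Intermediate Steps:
g = 226 (g = 3 + 223 = 226)
b(E, G) = 2 - √(E² + G²)
K(o, c) = -164 + c + o (K(o, c) = (c + o) - 164 = -164 + c + o)
b(g, 38) + K(203, -107) = (2 - √(226² + 38²)) + (-164 - 107 + 203) = (2 - √(51076 + 1444)) - 68 = (2 - √52520) - 68 = (2 - 2*√13130) - 68 = -66 - 2*√13130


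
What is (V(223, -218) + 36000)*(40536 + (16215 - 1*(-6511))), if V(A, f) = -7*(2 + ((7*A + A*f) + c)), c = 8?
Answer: 23109671862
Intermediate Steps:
V(A, f) = -70 - 49*A - 7*A*f (V(A, f) = -7*(2 + ((7*A + A*f) + 8)) = -7*(2 + (8 + 7*A + A*f)) = -7*(10 + 7*A + A*f) = -70 - 49*A - 7*A*f)
(V(223, -218) + 36000)*(40536 + (16215 - 1*(-6511))) = ((-70 - 49*223 - 7*223*(-218)) + 36000)*(40536 + (16215 - 1*(-6511))) = ((-70 - 10927 + 340298) + 36000)*(40536 + (16215 + 6511)) = (329301 + 36000)*(40536 + 22726) = 365301*63262 = 23109671862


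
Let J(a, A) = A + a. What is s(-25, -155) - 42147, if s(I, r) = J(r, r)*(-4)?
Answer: -40907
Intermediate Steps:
s(I, r) = -8*r (s(I, r) = (r + r)*(-4) = (2*r)*(-4) = -8*r)
s(-25, -155) - 42147 = -8*(-155) - 42147 = 1240 - 42147 = -40907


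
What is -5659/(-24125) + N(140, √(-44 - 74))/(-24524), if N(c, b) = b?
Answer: 5659/24125 - I*√118/24524 ≈ 0.23457 - 0.00044294*I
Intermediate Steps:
-5659/(-24125) + N(140, √(-44 - 74))/(-24524) = -5659/(-24125) + √(-44 - 74)/(-24524) = -5659*(-1/24125) + √(-118)*(-1/24524) = 5659/24125 + (I*√118)*(-1/24524) = 5659/24125 - I*√118/24524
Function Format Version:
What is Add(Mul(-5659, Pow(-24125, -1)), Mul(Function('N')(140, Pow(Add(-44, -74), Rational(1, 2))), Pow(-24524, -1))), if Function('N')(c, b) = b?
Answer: Add(Rational(5659, 24125), Mul(Rational(-1, 24524), I, Pow(118, Rational(1, 2)))) ≈ Add(0.23457, Mul(-0.00044294, I))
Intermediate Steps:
Add(Mul(-5659, Pow(-24125, -1)), Mul(Function('N')(140, Pow(Add(-44, -74), Rational(1, 2))), Pow(-24524, -1))) = Add(Mul(-5659, Pow(-24125, -1)), Mul(Pow(Add(-44, -74), Rational(1, 2)), Pow(-24524, -1))) = Add(Mul(-5659, Rational(-1, 24125)), Mul(Pow(-118, Rational(1, 2)), Rational(-1, 24524))) = Add(Rational(5659, 24125), Mul(Mul(I, Pow(118, Rational(1, 2))), Rational(-1, 24524))) = Add(Rational(5659, 24125), Mul(Rational(-1, 24524), I, Pow(118, Rational(1, 2))))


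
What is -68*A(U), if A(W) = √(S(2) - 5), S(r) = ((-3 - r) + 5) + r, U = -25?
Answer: -68*I*√3 ≈ -117.78*I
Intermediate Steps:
S(r) = 2 (S(r) = (2 - r) + r = 2)
A(W) = I*√3 (A(W) = √(2 - 5) = √(-3) = I*√3)
-68*A(U) = -68*I*√3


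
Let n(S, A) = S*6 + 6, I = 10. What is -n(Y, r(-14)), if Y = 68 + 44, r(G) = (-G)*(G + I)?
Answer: -678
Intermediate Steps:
r(G) = -G*(10 + G) (r(G) = (-G)*(G + 10) = (-G)*(10 + G) = -G*(10 + G))
Y = 112
n(S, A) = 6 + 6*S (n(S, A) = 6*S + 6 = 6 + 6*S)
-n(Y, r(-14)) = -(6 + 6*112) = -(6 + 672) = -1*678 = -678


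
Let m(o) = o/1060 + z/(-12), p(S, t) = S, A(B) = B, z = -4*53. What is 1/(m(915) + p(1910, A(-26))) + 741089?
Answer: 908979008141/1226545 ≈ 7.4109e+5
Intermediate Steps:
z = -212
m(o) = 53/3 + o/1060 (m(o) = o/1060 - 212/(-12) = o*(1/1060) - 212*(-1/12) = o/1060 + 53/3 = 53/3 + o/1060)
1/(m(915) + p(1910, A(-26))) + 741089 = 1/((53/3 + (1/1060)*915) + 1910) + 741089 = 1/((53/3 + 183/212) + 1910) + 741089 = 1/(11785/636 + 1910) + 741089 = 1/(1226545/636) + 741089 = 636/1226545 + 741089 = 908979008141/1226545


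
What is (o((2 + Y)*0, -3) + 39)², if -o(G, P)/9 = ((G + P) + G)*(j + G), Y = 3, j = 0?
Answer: 1521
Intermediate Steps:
o(G, P) = -9*G*(P + 2*G) (o(G, P) = -9*((G + P) + G)*(0 + G) = -9*(P + 2*G)*G = -9*G*(P + 2*G))
(o((2 + Y)*0, -3) + 39)² = (9*((2 + 3)*0)*(-1*(-3) - 2*(2 + 3)*0) + 39)² = (9*(5*0)*(3 - 10*0) + 39)² = (9*0*(3 - 2*0) + 39)² = (9*0*(3 + 0) + 39)² = (9*0*3 + 39)² = (0 + 39)² = 39² = 1521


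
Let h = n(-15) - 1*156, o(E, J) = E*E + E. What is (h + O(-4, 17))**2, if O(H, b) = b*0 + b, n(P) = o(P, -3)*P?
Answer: 10817521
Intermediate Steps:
o(E, J) = E + E**2 (o(E, J) = E**2 + E = E + E**2)
n(P) = P**2*(1 + P) (n(P) = (P*(1 + P))*P = P**2*(1 + P))
O(H, b) = b (O(H, b) = 0 + b = b)
h = -3306 (h = (-15)**2*(1 - 15) - 1*156 = 225*(-14) - 156 = -3150 - 156 = -3306)
(h + O(-4, 17))**2 = (-3306 + 17)**2 = (-3289)**2 = 10817521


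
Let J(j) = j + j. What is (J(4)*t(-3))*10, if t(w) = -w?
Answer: 240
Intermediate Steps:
J(j) = 2*j
(J(4)*t(-3))*10 = ((2*4)*(-1*(-3)))*10 = (8*3)*10 = 24*10 = 240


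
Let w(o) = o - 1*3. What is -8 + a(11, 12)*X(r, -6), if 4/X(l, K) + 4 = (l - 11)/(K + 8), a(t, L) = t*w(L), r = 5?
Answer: -452/7 ≈ -64.571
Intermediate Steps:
w(o) = -3 + o (w(o) = o - 3 = -3 + o)
a(t, L) = t*(-3 + L)
X(l, K) = 4/(-4 + (-11 + l)/(8 + K)) (X(l, K) = 4/(-4 + (l - 11)/(K + 8)) = 4/(-4 + (-11 + l)/(8 + K)))
-8 + a(11, 12)*X(r, -6) = -8 + (11*(-3 + 12))*(4*(8 - 6)/(-43 + 5 - 4*(-6))) = -8 + (11*9)*(4*2/(-43 + 5 + 24)) = -8 + 99*(4*2/(-14)) = -8 + 99*(4*(-1/14)*2) = -8 + 99*(-4/7) = -8 - 396/7 = -452/7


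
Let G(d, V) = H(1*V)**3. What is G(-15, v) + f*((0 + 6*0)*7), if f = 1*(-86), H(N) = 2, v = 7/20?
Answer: 8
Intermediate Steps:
v = 7/20 (v = 7*(1/20) = 7/20 ≈ 0.35000)
f = -86
G(d, V) = 8 (G(d, V) = 2**3 = 8)
G(-15, v) + f*((0 + 6*0)*7) = 8 - 86*(0 + 6*0)*7 = 8 - 86*(0 + 0)*7 = 8 - 0*7 = 8 - 86*0 = 8 + 0 = 8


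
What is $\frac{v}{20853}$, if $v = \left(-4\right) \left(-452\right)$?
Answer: $\frac{1808}{20853} \approx 0.086702$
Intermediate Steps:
$v = 1808$
$\frac{v}{20853} = \frac{1808}{20853}$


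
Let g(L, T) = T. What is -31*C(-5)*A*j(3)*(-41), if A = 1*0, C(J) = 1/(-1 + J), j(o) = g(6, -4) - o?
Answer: 0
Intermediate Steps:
j(o) = -4 - o
A = 0
-31*C(-5)*A*j(3)*(-41) = -31*0/(-1 - 5)*(-4 - 1*3)*(-41) = -31*0/(-6)*(-4 - 3)*(-41) = -31*(-⅙*0)*(-7)*(-41) = -0*(-7)*(-41) = -31*0*(-41) = 0*(-41) = 0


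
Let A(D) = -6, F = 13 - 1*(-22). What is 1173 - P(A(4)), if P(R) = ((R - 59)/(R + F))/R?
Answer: 204037/174 ≈ 1172.6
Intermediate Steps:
F = 35 (F = 13 + 22 = 35)
P(R) = (-59 + R)/(R*(35 + R)) (P(R) = ((R - 59)/(R + 35))/R = ((-59 + R)/(35 + R))/R = (-59 + R)/(R*(35 + R)))
1173 - P(A(4)) = 1173 - (-59 - 6)/((-6)*(35 - 6)) = 1173 - (-1)*(-65)/(6*29) = 1173 - 1*65/174 = 1173 - 65/174 = 204037/174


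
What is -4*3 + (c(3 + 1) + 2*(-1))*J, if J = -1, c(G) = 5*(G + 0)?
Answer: -30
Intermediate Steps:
c(G) = 5*G
-4*3 + (c(3 + 1) + 2*(-1))*J = -4*3 + (5*(3 + 1) + 2*(-1))*(-1) = -12 + (5*4 - 2)*(-1) = -12 + (20 - 2)*(-1) = -12 + 18*(-1) = -12 - 18 = -30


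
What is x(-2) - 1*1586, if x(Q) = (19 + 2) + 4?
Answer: -1561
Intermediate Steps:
x(Q) = 25 (x(Q) = 21 + 4 = 25)
x(-2) - 1*1586 = 25 - 1*1586 = 25 - 1586 = -1561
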